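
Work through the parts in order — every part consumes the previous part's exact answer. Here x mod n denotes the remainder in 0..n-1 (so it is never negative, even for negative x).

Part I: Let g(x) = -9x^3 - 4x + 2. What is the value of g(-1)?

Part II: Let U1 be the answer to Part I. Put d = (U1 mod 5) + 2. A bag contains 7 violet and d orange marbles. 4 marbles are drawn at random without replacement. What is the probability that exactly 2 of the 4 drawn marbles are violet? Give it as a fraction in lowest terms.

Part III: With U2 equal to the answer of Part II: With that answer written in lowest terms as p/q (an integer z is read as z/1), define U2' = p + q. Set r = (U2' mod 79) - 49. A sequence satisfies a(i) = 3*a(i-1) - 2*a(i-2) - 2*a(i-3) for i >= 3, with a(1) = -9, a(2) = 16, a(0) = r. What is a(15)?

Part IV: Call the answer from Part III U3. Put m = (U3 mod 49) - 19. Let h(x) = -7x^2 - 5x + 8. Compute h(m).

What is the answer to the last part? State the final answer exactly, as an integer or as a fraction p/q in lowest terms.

-940

Part I: -9*(-1)^3 - 4*(-1)^1 + 2 = (9) + (4) + (2) = 15; answer 15
Part II: U1 = 15; d = 2; total draws C(9,4) = 126; favorable C(7,2)*C(2,2) = 21; P = 1/6; answer 1/6
Part III: U2 = 1/6; threaded value p + q = 7; r = -42; a(3) = 3*(16) - 2*(-9) - 2*(-42) = 150; iterating: a(3)=150, a(4)=436, a(5)=976, a(6)=1756, a(7)=2444, a(8)=1868, a(9)=-2796, a(10)=-17012, a(11)=-49180, a(12)=-107924, a(13)=-191388, a(14)=-259956, a(15)=-181244; answer -181244
Part IV: U3 = -181244; m = -12; -7*(-12)^2 - 5*(-12)^1 + 8 = (-1008) + (60) + (8) = -940; answer -940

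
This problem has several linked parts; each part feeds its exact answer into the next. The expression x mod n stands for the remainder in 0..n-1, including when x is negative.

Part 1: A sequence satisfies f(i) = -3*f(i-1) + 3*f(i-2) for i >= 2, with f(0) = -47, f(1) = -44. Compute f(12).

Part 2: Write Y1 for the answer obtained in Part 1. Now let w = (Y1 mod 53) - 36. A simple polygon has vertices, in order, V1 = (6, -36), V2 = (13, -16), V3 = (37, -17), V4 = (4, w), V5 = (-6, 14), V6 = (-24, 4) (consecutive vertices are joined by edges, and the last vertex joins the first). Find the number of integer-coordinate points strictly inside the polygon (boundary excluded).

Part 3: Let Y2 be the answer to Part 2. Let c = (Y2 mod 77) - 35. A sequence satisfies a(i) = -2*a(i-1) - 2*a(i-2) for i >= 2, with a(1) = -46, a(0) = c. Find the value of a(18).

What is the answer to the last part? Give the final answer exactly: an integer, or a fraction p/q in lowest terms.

Part 1: f(2) = -3*(-44) + 3*(-47) = -9; iterating: f(2)=-9, f(3)=-105, f(4)=288, f(5)=-1179, f(6)=4401, f(7)=-16740, f(8)=63423, f(9)=-240489, f(10)=911736, f(11)=-3456675, f(12)=13105233; answer 13105233
Part 2: Y1 = 13105233; w = -7; cross terms: (6*-16 - 13*-36)=372, (13*-17 - 37*-16)=371, (37*-7 - 4*-17)=-191, (4*14 - -6*-7)=14, (-6*4 - -24*14)=312, (-24*-36 - 6*4)=840; twice the area = |1718| = 1718; area = 859; boundary points = 1 + 1 + 1 + 1 + 2 + 10 = 16; strictly interior points = area - boundary/2 + 1 = 852; answer 852
Part 3: Y2 = 852; c = -30; a(2) = -2*(-46) - 2*(-30) = 152; iterating: a(2)=152, a(3)=-212, a(4)=120, a(5)=184, a(6)=-608, a(7)=848, a(8)=-480, a(9)=-736, a(10)=2432, a(11)=-3392, a(12)=1920, a(13)=2944, a(14)=-9728, a(15)=13568, a(16)=-7680, a(17)=-11776, a(18)=38912; answer 38912

38912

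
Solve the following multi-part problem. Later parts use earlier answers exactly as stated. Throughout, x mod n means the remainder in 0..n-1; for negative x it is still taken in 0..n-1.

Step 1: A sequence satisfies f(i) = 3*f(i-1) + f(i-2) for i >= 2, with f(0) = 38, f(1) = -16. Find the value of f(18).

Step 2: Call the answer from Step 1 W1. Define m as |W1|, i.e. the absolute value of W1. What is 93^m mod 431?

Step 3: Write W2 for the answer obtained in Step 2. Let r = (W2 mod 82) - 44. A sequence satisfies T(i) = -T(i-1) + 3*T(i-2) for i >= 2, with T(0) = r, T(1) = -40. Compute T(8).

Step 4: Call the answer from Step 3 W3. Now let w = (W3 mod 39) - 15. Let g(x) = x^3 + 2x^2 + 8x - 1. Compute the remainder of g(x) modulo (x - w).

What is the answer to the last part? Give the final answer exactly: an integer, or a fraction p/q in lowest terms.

10

Step 1: f(2) = 3*(-16) + 1*(38) = -10; iterating: f(2)=-10, f(3)=-46, f(4)=-148, f(5)=-490, f(6)=-1618, f(7)=-5344, f(8)=-17650, f(9)=-58294, f(10)=-192532, f(11)=-635890, f(12)=-2100202, f(13)=-6936496, f(14)=-22909690, f(15)=-75665566, f(16)=-249906388, f(17)=-825384730, f(18)=-2726060578; answer -2726060578
Step 2: W1 = -2726060578; m = 2726060578; squarings mod 431: 93^1=93, 93^2=29, 93^4=410, 93^8=10, 93^16=100, 93^32=87, 93^64=242, 93^128=379, 93^256=118, 93^512=132, 93^1024=184, 93^2048=238, 93^4096=183, 93^8192=302, 93^16384=263, 93^32768=209, 93^65536=150, 93^131072=88, 93^262144=417, 93^524288=196, 93^1048576=57, 93^2097152=232, 93^4194304=380, 93^8388608=15, 93^16777216=225, 93^33554432=198, 93^67108864=414, 93^134217728=289, 93^268435456=338, 93^536870912=29, 93^1073741824=410, 93^2147483648=10; 93^2726060578 = 93^2 * 93^32 * 93^512 * 93^8192 * 93^16384 * 93^262144 * 93^524288 * 93^1048576 * 93^2097152 * 93^4194304 * 93^33554432 * 93^536870912 * 93^2147483648 = 238 (mod 431); answer 238
Step 3: W2 = 238; r = 30; T(2) = -1*(-40) + 3*(30) = 130; iterating: T(2)=130, T(3)=-250, T(4)=640, T(5)=-1390, T(6)=3310, T(7)=-7480, T(8)=17410; answer 17410
Step 4: W3 = 17410; w = 1; remainder = value at the root: 1*(1)^3 + 2*(1)^2 + 8*(1)^1 - 1 = (1) + (2) + (8) + (-1) = 10; answer 10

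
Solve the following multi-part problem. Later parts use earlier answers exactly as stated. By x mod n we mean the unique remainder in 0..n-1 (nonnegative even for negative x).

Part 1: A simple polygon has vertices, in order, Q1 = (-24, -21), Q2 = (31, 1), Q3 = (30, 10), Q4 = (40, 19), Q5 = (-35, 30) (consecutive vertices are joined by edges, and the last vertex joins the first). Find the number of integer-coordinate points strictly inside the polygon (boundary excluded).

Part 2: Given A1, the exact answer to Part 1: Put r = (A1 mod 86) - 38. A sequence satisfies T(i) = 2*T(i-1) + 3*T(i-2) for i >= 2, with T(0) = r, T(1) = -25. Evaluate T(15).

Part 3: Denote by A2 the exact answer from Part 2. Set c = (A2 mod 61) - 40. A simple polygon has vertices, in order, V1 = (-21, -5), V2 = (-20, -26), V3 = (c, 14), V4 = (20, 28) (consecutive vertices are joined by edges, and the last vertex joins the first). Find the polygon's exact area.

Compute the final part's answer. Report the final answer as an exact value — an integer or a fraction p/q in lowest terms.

646

Part 1: cross terms: (-24*1 - 31*-21)=627, (31*10 - 30*1)=280, (30*19 - 40*10)=170, (40*30 - -35*19)=1865, (-35*-21 - -24*30)=1455; twice the area = |4397| = 4397; area = 4397/2; boundary points = 11 + 1 + 1 + 1 + 1 = 15; strictly interior points = area - boundary/2 + 1 = 2192; answer 2192
Part 2: A1 = 2192; r = 4; T(2) = 2*(-25) + 3*(4) = -38; iterating: T(2)=-38, T(3)=-151, T(4)=-416, T(5)=-1285, T(6)=-3818, T(7)=-11491, T(8)=-34436, T(9)=-103345, T(10)=-309998, T(11)=-930031, T(12)=-2790056, T(13)=-8370205, T(14)=-25110578, T(15)=-75331771; answer -75331771
Part 3: A2 = -75331771; c = 17; cross terms: (-21*-26 - -20*-5)=446, (-20*14 - 17*-26)=162, (17*28 - 20*14)=196, (20*-5 - -21*28)=488; twice the area = |1292| = 1292; area = 646; answer 646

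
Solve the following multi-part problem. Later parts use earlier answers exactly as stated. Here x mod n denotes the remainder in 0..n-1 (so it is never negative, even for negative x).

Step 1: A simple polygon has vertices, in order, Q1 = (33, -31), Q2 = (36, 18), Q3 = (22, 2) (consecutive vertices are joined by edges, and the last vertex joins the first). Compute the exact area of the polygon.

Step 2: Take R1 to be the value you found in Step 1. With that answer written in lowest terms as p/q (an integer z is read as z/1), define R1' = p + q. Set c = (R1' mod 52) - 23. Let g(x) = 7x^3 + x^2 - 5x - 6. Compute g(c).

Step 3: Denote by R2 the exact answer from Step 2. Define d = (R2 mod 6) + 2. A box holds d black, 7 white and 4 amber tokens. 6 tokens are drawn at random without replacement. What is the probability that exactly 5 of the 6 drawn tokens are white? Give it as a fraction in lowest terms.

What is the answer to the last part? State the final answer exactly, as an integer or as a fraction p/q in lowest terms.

27/1144

Step 1: cross terms: (33*18 - 36*-31)=1710, (36*2 - 22*18)=-324, (22*-31 - 33*2)=-748; twice the area = |638| = 638; area = 319; answer 319
Step 2: R1 = 319; threaded value p + q = 320; c = -15; 7*(-15)^3 + 1*(-15)^2 - 5*(-15)^1 - 6 = (-23625) + (225) + (75) + (-6) = -23331; answer -23331
Step 3: R2 = -23331; d = 5; total draws C(16,6) = 8008; favorable C(7,5)*C(9,1) = 189; P = 27/1144; answer 27/1144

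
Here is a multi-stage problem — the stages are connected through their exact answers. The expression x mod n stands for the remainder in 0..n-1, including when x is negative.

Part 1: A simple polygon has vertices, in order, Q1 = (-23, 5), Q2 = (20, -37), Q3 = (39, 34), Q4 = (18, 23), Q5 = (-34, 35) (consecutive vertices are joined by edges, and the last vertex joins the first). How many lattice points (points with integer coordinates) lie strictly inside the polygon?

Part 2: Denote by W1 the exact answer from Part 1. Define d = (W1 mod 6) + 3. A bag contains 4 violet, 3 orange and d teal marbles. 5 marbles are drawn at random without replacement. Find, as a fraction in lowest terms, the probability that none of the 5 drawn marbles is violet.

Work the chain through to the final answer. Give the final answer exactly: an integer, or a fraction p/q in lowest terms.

7/99

Part 1: cross terms: (-23*-37 - 20*5)=751, (20*34 - 39*-37)=2123, (39*23 - 18*34)=285, (18*35 - -34*23)=1412, (-34*5 - -23*35)=635; twice the area = |5206| = 5206; area = 2603; boundary points = 1 + 1 + 1 + 4 + 1 = 8; strictly interior points = area - boundary/2 + 1 = 2600; answer 2600
Part 2: W1 = 2600; d = 5; total draws C(12,5) = 792; favorable C(8,5) = 56; P = 7/99; answer 7/99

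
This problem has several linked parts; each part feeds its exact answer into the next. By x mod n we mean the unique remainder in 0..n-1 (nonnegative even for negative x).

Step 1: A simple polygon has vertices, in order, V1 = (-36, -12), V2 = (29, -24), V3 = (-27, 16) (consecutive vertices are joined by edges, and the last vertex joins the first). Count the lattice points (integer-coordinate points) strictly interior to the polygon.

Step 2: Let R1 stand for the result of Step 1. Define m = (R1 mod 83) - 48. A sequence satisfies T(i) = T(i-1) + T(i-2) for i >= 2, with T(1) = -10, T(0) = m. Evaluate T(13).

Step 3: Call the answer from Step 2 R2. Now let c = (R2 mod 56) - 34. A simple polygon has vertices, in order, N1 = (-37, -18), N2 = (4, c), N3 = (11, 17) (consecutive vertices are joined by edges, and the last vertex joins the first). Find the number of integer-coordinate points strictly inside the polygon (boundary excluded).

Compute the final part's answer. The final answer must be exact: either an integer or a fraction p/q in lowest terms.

2

Step 1: cross terms: (-36*-24 - 29*-12)=1212, (29*16 - -27*-24)=-184, (-27*-12 - -36*16)=900; twice the area = |1928| = 1928; area = 964; boundary points = 1 + 8 + 1 = 10; strictly interior points = area - boundary/2 + 1 = 960; answer 960
Step 2: R1 = 960; m = -1; T(2) = 1*(-10) + 1*(-1) = -11; iterating: T(2)=-11, T(3)=-21, T(4)=-32, T(5)=-53, T(6)=-85, T(7)=-138, T(8)=-223, T(9)=-361, T(10)=-584, T(11)=-945, T(12)=-1529, T(13)=-2474; answer -2474
Step 3: R2 = -2474; c = 12; cross terms: (-37*12 - 4*-18)=-372, (4*17 - 11*12)=-64, (11*-18 - -37*17)=431; twice the area = |-5| = 5; area = 5/2; boundary points = 1 + 1 + 1 = 3; strictly interior points = area - boundary/2 + 1 = 2; answer 2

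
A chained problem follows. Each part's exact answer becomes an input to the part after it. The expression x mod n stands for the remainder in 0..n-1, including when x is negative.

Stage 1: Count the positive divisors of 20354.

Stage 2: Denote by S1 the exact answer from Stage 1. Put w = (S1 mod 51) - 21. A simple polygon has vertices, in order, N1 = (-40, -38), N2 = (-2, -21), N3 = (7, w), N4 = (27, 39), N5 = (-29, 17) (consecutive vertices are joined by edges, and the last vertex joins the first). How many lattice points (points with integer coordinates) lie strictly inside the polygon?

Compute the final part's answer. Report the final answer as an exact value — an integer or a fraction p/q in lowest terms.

Stage 1: 20354 = 2 * 10177; number of divisors = (1+1) * (1+1) = 4; answer 4
Stage 2: S1 = 4; w = -17; cross terms: (-40*-21 - -2*-38)=764, (-2*-17 - 7*-21)=181, (7*39 - 27*-17)=732, (27*17 - -29*39)=1590, (-29*-38 - -40*17)=1782; twice the area = |5049| = 5049; area = 5049/2; boundary points = 1 + 1 + 4 + 2 + 11 = 19; strictly interior points = area - boundary/2 + 1 = 2516; answer 2516

2516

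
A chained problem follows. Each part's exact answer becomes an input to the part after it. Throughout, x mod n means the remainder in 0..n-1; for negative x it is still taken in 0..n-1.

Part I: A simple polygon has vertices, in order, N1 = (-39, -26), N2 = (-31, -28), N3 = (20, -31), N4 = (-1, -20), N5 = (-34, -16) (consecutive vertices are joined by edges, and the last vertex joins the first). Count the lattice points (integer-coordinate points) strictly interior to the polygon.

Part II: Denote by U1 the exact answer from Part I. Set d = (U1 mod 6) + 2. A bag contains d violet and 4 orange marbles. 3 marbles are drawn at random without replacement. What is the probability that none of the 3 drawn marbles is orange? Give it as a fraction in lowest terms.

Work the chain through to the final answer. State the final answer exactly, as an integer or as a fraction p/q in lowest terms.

1/35

Part I: cross terms: (-39*-28 - -31*-26)=286, (-31*-31 - 20*-28)=1521, (20*-20 - -1*-31)=-431, (-1*-16 - -34*-20)=-664, (-34*-26 - -39*-16)=260; twice the area = |972| = 972; area = 486; boundary points = 2 + 3 + 1 + 1 + 5 = 12; strictly interior points = area - boundary/2 + 1 = 481; answer 481
Part II: U1 = 481; d = 3; total draws C(7,3) = 35; favorable C(3,3) = 1; P = 1/35; answer 1/35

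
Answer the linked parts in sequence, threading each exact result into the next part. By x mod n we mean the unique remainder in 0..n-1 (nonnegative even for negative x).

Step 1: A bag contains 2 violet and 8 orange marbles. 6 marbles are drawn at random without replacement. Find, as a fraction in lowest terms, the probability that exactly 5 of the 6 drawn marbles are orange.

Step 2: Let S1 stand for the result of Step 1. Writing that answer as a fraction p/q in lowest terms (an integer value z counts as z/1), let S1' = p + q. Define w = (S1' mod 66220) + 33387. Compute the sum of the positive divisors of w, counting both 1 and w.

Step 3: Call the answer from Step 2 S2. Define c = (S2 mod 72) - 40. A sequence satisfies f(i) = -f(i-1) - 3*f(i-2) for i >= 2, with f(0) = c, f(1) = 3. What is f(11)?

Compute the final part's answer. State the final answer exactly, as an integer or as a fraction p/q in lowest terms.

-2961

Step 1: total draws C(10,6) = 210; favorable C(8,5)*C(2,1) = 112; P = 8/15; answer 8/15
Step 2: S1 = 8/15; threaded value p + q = 23; w = 33410; 33410 = 2 * 5 * 13 * 257; sigma = (1 + 2) * (1 + 5) * (1 + 13) * (1 + 257) = 3 * 6 * 14 * 258 = 65016; answer 65016
Step 3: S2 = 65016; c = -40; f(2) = -1*(3) - 3*(-40) = 117; iterating: f(2)=117, f(3)=-126, f(4)=-225, f(5)=603, f(6)=72, f(7)=-1881, f(8)=1665, f(9)=3978, f(10)=-8973, f(11)=-2961; answer -2961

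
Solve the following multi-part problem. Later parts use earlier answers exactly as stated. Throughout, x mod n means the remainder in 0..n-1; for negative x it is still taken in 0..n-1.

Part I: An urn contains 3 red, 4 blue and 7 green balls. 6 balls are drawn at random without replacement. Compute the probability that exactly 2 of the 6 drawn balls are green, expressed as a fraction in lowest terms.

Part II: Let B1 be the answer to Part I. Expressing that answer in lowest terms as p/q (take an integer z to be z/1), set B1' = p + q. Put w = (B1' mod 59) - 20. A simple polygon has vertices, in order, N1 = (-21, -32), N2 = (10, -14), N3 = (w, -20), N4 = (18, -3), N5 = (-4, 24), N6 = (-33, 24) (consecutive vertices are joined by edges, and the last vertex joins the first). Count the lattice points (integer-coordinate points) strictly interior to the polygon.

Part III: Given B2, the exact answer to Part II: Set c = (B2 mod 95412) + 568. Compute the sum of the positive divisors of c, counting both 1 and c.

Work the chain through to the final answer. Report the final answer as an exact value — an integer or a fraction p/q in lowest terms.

2352

Part I: total draws C(14,6) = 3003; favorable C(7,2)*C(7,4) = 735; P = 35/143; answer 35/143
Part II: B1 = 35/143; threaded value p + q = 178; w = -19; cross terms: (-21*-14 - 10*-32)=614, (10*-20 - -19*-14)=-466, (-19*-3 - 18*-20)=417, (18*24 - -4*-3)=420, (-4*24 - -33*24)=696, (-33*-32 - -21*24)=1560; twice the area = |3241| = 3241; area = 3241/2; boundary points = 1 + 1 + 1 + 1 + 29 + 4 = 37; strictly interior points = area - boundary/2 + 1 = 1603; answer 1603
Part III: B2 = 1603; c = 2171; 2171 = 13 * 167; sigma = (1 + 13) * (1 + 167) = 14 * 168 = 2352; answer 2352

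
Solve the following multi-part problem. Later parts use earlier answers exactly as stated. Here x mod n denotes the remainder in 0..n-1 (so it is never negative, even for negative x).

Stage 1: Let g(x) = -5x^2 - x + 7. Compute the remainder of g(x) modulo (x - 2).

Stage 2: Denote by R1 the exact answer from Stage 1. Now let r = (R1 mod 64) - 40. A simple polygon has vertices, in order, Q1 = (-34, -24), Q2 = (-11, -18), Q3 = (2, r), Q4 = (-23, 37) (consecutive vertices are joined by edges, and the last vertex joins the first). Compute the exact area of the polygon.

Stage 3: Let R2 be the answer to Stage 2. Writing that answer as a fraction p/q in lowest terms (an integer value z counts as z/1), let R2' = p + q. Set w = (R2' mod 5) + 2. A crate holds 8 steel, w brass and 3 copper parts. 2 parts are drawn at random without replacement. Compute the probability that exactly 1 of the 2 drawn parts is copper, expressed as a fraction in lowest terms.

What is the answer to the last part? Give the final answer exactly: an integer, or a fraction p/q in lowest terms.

21/68

Stage 1: remainder = value at the root: -5*(2)^2 - 1*(2)^1 + 7 = (-20) + (-2) + (7) = -15; answer -15
Stage 2: R1 = -15; r = 9; cross terms: (-34*-18 - -11*-24)=348, (-11*9 - 2*-18)=-63, (2*37 - -23*9)=281, (-23*-24 - -34*37)=1810; twice the area = |2376| = 2376; area = 1188; answer 1188
Stage 3: R2 = 1188; threaded value p + q = 1189; w = 6; total draws C(17,2) = 136; favorable C(3,1)*C(14,1) = 42; P = 21/68; answer 21/68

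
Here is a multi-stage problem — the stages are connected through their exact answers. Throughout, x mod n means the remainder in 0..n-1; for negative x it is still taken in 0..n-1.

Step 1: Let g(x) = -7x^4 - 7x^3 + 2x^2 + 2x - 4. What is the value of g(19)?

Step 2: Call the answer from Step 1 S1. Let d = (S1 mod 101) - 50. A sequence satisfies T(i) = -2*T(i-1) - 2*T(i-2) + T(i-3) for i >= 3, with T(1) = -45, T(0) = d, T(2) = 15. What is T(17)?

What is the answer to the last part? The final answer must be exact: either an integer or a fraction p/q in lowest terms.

Step 1: -7*(19)^4 - 7*(19)^3 + 2*(19)^2 + 2*(19)^1 - 4 = (-912247) + (-48013) + (722) + (38) + (-4) = -959504; answer -959504
Step 2: S1 = -959504; d = 47; T(3) = -2*(15) - 2*(-45) + 1*(47) = 107; iterating: T(3)=107, T(4)=-289, T(5)=379, T(6)=-73, T(7)=-901, T(8)=2327, T(9)=-2925, T(10)=295, T(11)=7587, T(12)=-18689, T(13)=22499, T(14)=-33, T(15)=-63621, T(16)=149807, T(17)=-172405; answer -172405

-172405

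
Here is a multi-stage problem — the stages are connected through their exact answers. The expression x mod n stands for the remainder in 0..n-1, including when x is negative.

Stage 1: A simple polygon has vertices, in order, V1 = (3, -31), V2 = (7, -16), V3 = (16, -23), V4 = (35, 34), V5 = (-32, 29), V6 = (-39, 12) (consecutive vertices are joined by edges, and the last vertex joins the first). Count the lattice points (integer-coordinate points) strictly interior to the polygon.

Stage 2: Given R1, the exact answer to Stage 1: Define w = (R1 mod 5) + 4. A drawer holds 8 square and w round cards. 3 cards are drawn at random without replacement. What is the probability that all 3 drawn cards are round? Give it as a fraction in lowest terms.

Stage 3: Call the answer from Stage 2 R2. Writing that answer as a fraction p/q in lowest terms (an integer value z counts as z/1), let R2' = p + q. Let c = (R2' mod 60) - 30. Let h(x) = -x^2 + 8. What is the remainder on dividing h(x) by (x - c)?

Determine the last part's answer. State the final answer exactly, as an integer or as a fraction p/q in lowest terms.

Stage 1: cross terms: (3*-16 - 7*-31)=169, (7*-23 - 16*-16)=95, (16*34 - 35*-23)=1349, (35*29 - -32*34)=2103, (-32*12 - -39*29)=747, (-39*-31 - 3*12)=1173; twice the area = |5636| = 5636; area = 2818; boundary points = 1 + 1 + 19 + 1 + 1 + 1 = 24; strictly interior points = area - boundary/2 + 1 = 2807; answer 2807
Stage 2: R1 = 2807; w = 6; total draws C(14,3) = 364; favorable C(6,3) = 20; P = 5/91; answer 5/91
Stage 3: R2 = 5/91; threaded value p + q = 96; c = 6; remainder = value at the root: -1*(6)^2 + 8 = (-36) + (8) = -28; answer -28

-28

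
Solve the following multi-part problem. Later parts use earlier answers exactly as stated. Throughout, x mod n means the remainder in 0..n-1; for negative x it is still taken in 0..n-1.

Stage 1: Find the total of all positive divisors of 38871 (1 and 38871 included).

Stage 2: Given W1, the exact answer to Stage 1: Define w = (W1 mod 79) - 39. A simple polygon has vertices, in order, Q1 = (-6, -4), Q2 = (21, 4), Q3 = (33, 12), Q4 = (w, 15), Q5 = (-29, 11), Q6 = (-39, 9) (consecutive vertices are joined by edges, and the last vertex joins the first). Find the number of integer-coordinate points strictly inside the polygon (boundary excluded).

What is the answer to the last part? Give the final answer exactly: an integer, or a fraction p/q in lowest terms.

736

Stage 1: 38871 = 3^2 * 7 * 617; sigma = (1 + 3 + 9) * (1 + 7) * (1 + 617) = 13 * 8 * 618 = 64272; answer 64272
Stage 2: W1 = 64272; w = 6; cross terms: (-6*4 - 21*-4)=60, (21*12 - 33*4)=120, (33*15 - 6*12)=423, (6*11 - -29*15)=501, (-29*9 - -39*11)=168, (-39*-4 - -6*9)=210; twice the area = |1482| = 1482; area = 741; boundary points = 1 + 4 + 3 + 1 + 2 + 1 = 12; strictly interior points = area - boundary/2 + 1 = 736; answer 736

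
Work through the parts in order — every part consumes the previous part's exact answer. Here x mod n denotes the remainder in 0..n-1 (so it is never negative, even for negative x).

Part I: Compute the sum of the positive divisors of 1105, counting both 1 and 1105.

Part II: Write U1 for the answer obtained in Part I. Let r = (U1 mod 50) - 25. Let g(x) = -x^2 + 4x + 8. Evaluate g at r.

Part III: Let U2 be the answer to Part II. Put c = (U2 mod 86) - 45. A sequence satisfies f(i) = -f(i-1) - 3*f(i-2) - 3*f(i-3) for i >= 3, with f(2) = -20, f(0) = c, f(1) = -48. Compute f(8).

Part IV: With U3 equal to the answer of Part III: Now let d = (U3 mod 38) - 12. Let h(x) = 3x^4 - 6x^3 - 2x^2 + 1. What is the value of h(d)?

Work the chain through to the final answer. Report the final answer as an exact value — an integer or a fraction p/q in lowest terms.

Part I: 1105 = 5 * 13 * 17; sigma = (1 + 5) * (1 + 13) * (1 + 17) = 6 * 14 * 18 = 1512; answer 1512
Part II: U1 = 1512; r = -13; -1*(-13)^2 + 4*(-13)^1 + 8 = (-169) + (-52) + (8) = -213; answer -213
Part III: U2 = -213; c = 0; f(3) = -1*(-20) - 3*(-48) - 3*(0) = 164; iterating: f(3)=164, f(4)=40, f(5)=-472, f(6)=-140, f(7)=1436, f(8)=400; answer 400
Part IV: U3 = 400; d = 8; 3*(8)^4 - 6*(8)^3 - 2*(8)^2 + 1 = (12288) + (-3072) + (-128) + (1) = 9089; answer 9089

9089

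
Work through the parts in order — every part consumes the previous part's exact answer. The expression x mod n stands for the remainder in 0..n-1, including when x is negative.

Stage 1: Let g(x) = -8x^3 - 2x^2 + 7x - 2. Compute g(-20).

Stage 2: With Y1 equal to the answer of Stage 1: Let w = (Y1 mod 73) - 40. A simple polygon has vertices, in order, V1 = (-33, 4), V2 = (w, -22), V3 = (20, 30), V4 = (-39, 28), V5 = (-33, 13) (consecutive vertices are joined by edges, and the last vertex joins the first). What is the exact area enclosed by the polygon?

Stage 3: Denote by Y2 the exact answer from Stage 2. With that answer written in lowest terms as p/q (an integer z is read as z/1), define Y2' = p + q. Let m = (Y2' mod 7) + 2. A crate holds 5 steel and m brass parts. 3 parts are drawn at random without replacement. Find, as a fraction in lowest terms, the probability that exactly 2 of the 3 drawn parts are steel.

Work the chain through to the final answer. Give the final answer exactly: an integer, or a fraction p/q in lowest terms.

Stage 1: -8*(-20)^3 - 2*(-20)^2 + 7*(-20)^1 - 2 = (64000) + (-800) + (-140) + (-2) = 63058; answer 63058
Stage 2: Y1 = 63058; w = 19; cross terms: (-33*-22 - 19*4)=650, (19*30 - 20*-22)=1010, (20*28 - -39*30)=1730, (-39*13 - -33*28)=417, (-33*4 - -33*13)=297; twice the area = |4104| = 4104; area = 2052; answer 2052
Stage 3: Y2 = 2052; threaded value p + q = 2053; m = 4; total draws C(9,3) = 84; favorable C(5,2)*C(4,1) = 40; P = 10/21; answer 10/21

10/21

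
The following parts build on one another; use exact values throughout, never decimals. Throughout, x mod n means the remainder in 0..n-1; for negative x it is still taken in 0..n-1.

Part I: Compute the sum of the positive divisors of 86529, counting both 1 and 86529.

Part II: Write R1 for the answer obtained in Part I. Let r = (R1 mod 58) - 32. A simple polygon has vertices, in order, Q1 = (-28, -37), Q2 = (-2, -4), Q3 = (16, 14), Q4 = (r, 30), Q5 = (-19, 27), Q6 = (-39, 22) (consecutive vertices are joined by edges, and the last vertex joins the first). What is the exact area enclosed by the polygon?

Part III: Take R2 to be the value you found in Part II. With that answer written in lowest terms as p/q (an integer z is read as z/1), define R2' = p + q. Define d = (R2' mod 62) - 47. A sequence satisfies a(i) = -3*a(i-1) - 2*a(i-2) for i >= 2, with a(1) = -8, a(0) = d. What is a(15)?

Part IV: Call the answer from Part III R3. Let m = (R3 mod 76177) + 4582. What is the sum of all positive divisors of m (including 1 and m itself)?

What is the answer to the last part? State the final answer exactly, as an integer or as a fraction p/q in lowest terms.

105162

Part I: 86529 = 3 * 28843; sigma = (1 + 3) * (1 + 28843) = 4 * 28844 = 115376; answer 115376
Part II: R1 = 115376; r = -18; cross terms: (-28*-4 - -2*-37)=38, (-2*14 - 16*-4)=36, (16*30 - -18*14)=732, (-18*27 - -19*30)=84, (-19*22 - -39*27)=635, (-39*-37 - -28*22)=2059; twice the area = |3584| = 3584; area = 1792; answer 1792
Part III: R2 = 1792; threaded value p + q = 1793; d = 10; a(2) = -3*(-8) - 2*(10) = 4; iterating: a(2)=4, a(3)=4, a(4)=-20, a(5)=52, a(6)=-116, a(7)=244, a(8)=-500, a(9)=1012, a(10)=-2036, a(11)=4084, a(12)=-8180, a(13)=16372, a(14)=-32756, a(15)=65524; answer 65524
Part IV: R3 = 65524; m = 70106; 70106 = 2 * 35053; sigma = (1 + 2) * (1 + 35053) = 3 * 35054 = 105162; answer 105162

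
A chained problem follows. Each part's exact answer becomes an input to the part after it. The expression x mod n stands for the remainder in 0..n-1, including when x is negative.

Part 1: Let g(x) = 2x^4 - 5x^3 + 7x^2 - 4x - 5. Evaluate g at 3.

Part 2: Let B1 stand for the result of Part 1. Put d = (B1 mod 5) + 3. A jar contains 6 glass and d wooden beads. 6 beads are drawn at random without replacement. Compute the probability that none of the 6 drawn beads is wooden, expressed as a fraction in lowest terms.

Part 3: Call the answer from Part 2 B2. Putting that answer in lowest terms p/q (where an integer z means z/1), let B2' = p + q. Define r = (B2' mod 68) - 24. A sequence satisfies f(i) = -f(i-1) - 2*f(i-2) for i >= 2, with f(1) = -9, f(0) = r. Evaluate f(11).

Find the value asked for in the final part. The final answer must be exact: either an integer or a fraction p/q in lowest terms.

Part 1: 2*(3)^4 - 5*(3)^3 + 7*(3)^2 - 4*(3)^1 - 5 = (162) + (-135) + (63) + (-12) + (-5) = 73; answer 73
Part 2: B1 = 73; d = 6; total draws C(12,6) = 924; favorable C(6,6) = 1; P = 1/924; answer 1/924
Part 3: B2 = 1/924; threaded value p + q = 925; r = 17; f(2) = -1*(-9) - 2*(17) = -25; iterating: f(2)=-25, f(3)=43, f(4)=7, f(5)=-93, f(6)=79, f(7)=107, f(8)=-265, f(9)=51, f(10)=479, f(11)=-581; answer -581

-581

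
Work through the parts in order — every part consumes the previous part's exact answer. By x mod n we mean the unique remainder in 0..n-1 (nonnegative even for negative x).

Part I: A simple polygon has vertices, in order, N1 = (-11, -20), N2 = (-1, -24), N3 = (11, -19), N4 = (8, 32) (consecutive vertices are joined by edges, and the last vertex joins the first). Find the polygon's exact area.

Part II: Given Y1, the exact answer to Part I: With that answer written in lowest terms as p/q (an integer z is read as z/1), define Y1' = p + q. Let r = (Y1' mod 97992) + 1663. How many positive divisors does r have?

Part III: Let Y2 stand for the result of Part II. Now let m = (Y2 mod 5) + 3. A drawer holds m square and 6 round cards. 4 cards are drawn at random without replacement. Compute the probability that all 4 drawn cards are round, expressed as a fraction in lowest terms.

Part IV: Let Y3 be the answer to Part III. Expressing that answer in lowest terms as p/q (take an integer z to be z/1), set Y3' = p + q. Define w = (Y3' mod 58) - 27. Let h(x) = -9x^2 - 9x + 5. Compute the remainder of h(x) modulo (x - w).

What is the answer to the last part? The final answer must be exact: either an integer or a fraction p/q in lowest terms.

-103

Part I: cross terms: (-11*-24 - -1*-20)=244, (-1*-19 - 11*-24)=283, (11*32 - 8*-19)=504, (8*-20 - -11*32)=192; twice the area = |1223| = 1223; area = 1223/2; answer 1223/2
Part II: Y1 = 1223/2; threaded value p + q = 1225; r = 2888; 2888 = 2^3 * 19^2; number of divisors = (3+1) * (2+1) = 12; answer 12
Part III: Y2 = 12; m = 5; total draws C(11,4) = 330; favorable C(6,4) = 15; P = 1/22; answer 1/22
Part IV: Y3 = 1/22; threaded value p + q = 23; w = -4; remainder = value at the root: -9*(-4)^2 - 9*(-4)^1 + 5 = (-144) + (36) + (5) = -103; answer -103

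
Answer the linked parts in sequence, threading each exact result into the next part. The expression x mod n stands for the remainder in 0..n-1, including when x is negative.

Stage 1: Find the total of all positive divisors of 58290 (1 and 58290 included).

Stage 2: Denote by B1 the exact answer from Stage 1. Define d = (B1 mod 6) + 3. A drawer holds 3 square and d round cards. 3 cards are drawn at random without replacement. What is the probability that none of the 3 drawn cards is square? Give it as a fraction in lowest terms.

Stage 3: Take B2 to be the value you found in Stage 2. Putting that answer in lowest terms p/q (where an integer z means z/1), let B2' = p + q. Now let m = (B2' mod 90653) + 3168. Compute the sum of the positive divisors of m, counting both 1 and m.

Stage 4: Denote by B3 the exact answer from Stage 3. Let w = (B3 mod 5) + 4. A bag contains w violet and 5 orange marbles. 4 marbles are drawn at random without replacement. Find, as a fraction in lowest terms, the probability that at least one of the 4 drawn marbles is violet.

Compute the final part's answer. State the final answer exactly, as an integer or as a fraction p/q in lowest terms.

41/42

Stage 1: 58290 = 2 * 3 * 5 * 29 * 67; sigma = (1 + 2) * (1 + 3) * (1 + 5) * (1 + 29) * (1 + 67) = 3 * 4 * 6 * 30 * 68 = 146880; answer 146880
Stage 2: B1 = 146880; d = 3; total draws C(6,3) = 20; favorable C(3,3) = 1; P = 1/20; answer 1/20
Stage 3: B2 = 1/20; threaded value p + q = 21; m = 3189; 3189 = 3 * 1063; sigma = (1 + 3) * (1 + 1063) = 4 * 1064 = 4256; answer 4256
Stage 4: B3 = 4256; w = 5; total draws C(10,4) = 210; complement C(5,4) = 5; favorable 210 - 5 = 205; P = 41/42; answer 41/42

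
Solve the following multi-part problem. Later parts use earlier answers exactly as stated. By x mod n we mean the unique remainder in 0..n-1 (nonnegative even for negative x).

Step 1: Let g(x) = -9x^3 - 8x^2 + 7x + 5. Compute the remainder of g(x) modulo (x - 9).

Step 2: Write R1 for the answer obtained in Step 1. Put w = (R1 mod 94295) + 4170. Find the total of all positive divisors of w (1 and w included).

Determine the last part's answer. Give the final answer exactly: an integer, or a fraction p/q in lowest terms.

171920

Step 1: remainder = value at the root: -9*(9)^3 - 8*(9)^2 + 7*(9)^1 + 5 = (-6561) + (-648) + (63) + (5) = -7141; answer -7141
Step 2: R1 = -7141; w = 91324; 91324 = 2^2 * 17^2 * 79; sigma = (1 + 2 + 4) * (1 + 17 + 289) * (1 + 79) = 7 * 307 * 80 = 171920; answer 171920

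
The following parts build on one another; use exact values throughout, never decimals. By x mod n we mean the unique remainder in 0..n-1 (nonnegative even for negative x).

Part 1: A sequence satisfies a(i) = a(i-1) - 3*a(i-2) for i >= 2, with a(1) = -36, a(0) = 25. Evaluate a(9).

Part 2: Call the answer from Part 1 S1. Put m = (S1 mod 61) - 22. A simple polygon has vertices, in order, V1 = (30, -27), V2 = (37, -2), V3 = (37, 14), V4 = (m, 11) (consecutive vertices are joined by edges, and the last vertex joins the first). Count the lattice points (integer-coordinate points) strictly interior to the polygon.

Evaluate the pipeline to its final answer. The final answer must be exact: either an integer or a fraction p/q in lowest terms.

Part 1: a(2) = 1*(-36) - 3*(25) = -111; iterating: a(2)=-111, a(3)=-3, a(4)=330, a(5)=339, a(6)=-651, a(7)=-1668, a(8)=285, a(9)=5289; answer 5289
Part 2: S1 = 5289; m = 21; cross terms: (30*-2 - 37*-27)=939, (37*14 - 37*-2)=592, (37*11 - 21*14)=113, (21*-27 - 30*11)=-897; twice the area = |747| = 747; area = 747/2; boundary points = 1 + 16 + 1 + 1 = 19; strictly interior points = area - boundary/2 + 1 = 365; answer 365

365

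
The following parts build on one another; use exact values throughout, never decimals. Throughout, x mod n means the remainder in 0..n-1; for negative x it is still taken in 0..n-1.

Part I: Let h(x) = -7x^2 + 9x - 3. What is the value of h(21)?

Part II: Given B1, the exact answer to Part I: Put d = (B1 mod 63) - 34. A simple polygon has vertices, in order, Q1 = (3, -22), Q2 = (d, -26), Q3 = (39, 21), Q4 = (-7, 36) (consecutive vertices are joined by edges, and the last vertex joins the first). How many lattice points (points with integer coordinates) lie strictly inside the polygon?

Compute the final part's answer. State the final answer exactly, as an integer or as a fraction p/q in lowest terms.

1824

Part I: -7*(21)^2 + 9*(21)^1 - 3 = (-3087) + (189) + (-3) = -2901; answer -2901
Part II: B1 = -2901; d = 26; cross terms: (3*-26 - 26*-22)=494, (26*21 - 39*-26)=1560, (39*36 - -7*21)=1551, (-7*-22 - 3*36)=46; twice the area = |3651| = 3651; area = 3651/2; boundary points = 1 + 1 + 1 + 2 = 5; strictly interior points = area - boundary/2 + 1 = 1824; answer 1824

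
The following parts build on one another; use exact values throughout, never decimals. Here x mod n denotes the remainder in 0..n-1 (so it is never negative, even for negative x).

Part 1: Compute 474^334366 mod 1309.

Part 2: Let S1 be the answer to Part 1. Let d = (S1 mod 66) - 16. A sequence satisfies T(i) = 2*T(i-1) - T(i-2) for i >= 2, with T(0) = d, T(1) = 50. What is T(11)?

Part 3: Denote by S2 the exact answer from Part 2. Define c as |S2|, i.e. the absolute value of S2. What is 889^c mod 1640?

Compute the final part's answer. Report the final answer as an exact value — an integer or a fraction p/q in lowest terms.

81

Part 1: squarings mod 1309: 474^1=474, 474^2=837, 474^4=254, 474^8=375, 474^16=562, 474^32=375, 474^64=562, 474^128=375, 474^256=562, 474^512=375, 474^1024=562, 474^2048=375, 474^4096=562, 474^8192=375, 474^16384=562, 474^32768=375, 474^65536=562, 474^131072=375, 474^262144=562; 474^334366 = 474^2 * 474^4 * 474^8 * 474^16 * 474^512 * 474^2048 * 474^4096 * 474^65536 * 474^262144 = 1101 (mod 1309); answer 1101
Part 2: S1 = 1101; d = 29; T(2) = 2*(50) - 1*(29) = 71; iterating: T(2)=71, T(3)=92, T(4)=113, T(5)=134, T(6)=155, T(7)=176, T(8)=197, T(9)=218, T(10)=239, T(11)=260; answer 260
Part 3: S2 = 260; c = 260; squarings mod 1640: 889^1=889, 889^2=1481, 889^4=681, 889^8=1281, 889^16=961, 889^32=201, 889^64=1041, 889^128=1281, 889^256=961; 889^260 = 889^4 * 889^256 = 81 (mod 1640); answer 81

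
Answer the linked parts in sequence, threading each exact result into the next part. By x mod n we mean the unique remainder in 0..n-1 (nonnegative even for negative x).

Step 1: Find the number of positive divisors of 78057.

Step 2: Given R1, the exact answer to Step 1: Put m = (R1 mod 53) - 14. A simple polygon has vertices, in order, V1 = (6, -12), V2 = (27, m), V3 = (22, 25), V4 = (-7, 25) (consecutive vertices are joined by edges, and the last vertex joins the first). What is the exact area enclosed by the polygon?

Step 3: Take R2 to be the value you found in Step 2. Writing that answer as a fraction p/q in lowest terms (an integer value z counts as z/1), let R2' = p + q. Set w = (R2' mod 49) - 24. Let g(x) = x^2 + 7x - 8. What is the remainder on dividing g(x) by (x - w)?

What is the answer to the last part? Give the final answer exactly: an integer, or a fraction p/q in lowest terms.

10

Step 1: 78057 = 3^3 * 7^2 * 59; number of divisors = (3+1) * (2+1) * (1+1) = 24; answer 24
Step 2: R1 = 24; m = 10; cross terms: (6*10 - 27*-12)=384, (27*25 - 22*10)=455, (22*25 - -7*25)=725, (-7*-12 - 6*25)=-66; twice the area = |1498| = 1498; area = 749; answer 749
Step 3: R2 = 749; threaded value p + q = 750; w = -9; remainder = value at the root: 1*(-9)^2 + 7*(-9)^1 - 8 = (81) + (-63) + (-8) = 10; answer 10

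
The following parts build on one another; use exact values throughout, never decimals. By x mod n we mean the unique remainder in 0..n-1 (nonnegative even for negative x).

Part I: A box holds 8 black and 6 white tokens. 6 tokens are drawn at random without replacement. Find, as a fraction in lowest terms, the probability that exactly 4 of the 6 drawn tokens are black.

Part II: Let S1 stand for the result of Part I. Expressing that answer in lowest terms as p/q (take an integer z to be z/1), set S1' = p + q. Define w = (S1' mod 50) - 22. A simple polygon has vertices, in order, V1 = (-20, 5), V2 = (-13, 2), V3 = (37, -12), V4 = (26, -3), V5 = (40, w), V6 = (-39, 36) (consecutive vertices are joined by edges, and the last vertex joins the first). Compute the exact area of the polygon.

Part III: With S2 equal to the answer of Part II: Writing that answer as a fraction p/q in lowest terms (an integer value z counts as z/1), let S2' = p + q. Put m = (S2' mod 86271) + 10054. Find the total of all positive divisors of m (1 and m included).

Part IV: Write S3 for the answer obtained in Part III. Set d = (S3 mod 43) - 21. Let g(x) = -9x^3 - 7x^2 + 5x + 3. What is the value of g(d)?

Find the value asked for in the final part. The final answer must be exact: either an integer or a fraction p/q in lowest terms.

Part I: total draws C(14,6) = 3003; favorable C(8,4)*C(6,2) = 1050; P = 50/143; answer 50/143
Part II: S1 = 50/143; threaded value p + q = 193; w = 21; cross terms: (-20*2 - -13*5)=25, (-13*-12 - 37*2)=82, (37*-3 - 26*-12)=201, (26*21 - 40*-3)=666, (40*36 - -39*21)=2259, (-39*5 - -20*36)=525; twice the area = |3758| = 3758; area = 1879; answer 1879
Part III: S2 = 1879; threaded value p + q = 1880; m = 11934; 11934 = 2 * 3^3 * 13 * 17; sigma = (1 + 2) * (1 + 3 + 9 + 27) * (1 + 13) * (1 + 17) = 3 * 40 * 14 * 18 = 30240; answer 30240
Part IV: S3 = 30240; d = -10; -9*(-10)^3 - 7*(-10)^2 + 5*(-10)^1 + 3 = (9000) + (-700) + (-50) + (3) = 8253; answer 8253

8253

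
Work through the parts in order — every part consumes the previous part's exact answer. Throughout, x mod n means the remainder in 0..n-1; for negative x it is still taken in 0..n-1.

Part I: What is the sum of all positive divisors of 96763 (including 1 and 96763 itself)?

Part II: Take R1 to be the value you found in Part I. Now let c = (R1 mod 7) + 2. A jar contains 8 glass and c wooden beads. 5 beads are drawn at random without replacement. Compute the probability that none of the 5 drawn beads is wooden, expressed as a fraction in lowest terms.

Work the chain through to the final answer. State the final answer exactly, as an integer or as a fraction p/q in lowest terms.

Part I: 96763 is prime, so its only divisors are 1 and 96763; sigma = 1 + 96763 = 96764; answer 96764
Part II: R1 = 96764; c = 5; total draws C(13,5) = 1287; favorable C(8,5) = 56; P = 56/1287; answer 56/1287

56/1287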